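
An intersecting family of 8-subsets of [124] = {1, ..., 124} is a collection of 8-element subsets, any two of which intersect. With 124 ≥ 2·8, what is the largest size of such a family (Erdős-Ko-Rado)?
max |F| = C(123, 7) = 71025753942

Erdős-Ko-Rado (1961): when n ≥ 2k, max |F| = C(n−1, k−1). The bound is attained by the star {A : i ∈ A} for any fixed i ∈ [n]. Here C(124−1, 8−1) = C(123, 7) = 71025753942.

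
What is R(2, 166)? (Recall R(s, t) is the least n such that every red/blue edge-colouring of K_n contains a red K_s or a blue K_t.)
R(2, 166) = 166

R(2, k) = k for all k ≥ 2: in a 2-colouring of K_k, either some edge is red (a red K_2) or all edges are blue (a blue K_k). And K_{165} coloured all-blue has no blue K_166, so R(2, 166) > 165. Hence R(2, 166) = 166.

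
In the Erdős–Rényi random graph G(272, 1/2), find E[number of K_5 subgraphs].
E[# K_5] = C(272, 5) · (1/2)^C(5, 2) = 11956602384 / 2^10 = 747287649/64 = 11676369.515625

For each 5-subset S of vertices (there are C(272, 5) = 11956602384 such S), let X_S = 1 if S induces a K_5 (all C(5, 2) = 10 edges present). Then P(X_S = 1) = (1/2)^10 = 1/1024. By linearity of expectation, E[# K_5] = C(272, 5) · (1/2)^10 = 11956602384 / 1024 = 747287649/64 = 11676369.515625.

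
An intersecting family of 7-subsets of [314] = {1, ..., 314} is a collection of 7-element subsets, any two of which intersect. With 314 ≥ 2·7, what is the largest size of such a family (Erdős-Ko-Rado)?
max |F| = C(313, 6) = 1244508060796

The Erdős-Ko-Rado theorem states: for n ≥ 2k, an intersecting family of k-subsets of an n-element set has size at most C(n − 1, k − 1), with equality for 'star' families {A ⊆ [n] : |A| = k, i ∈ A} (fix an element i). For n = 314, k = 7: C(313, 6) = 1244508060796.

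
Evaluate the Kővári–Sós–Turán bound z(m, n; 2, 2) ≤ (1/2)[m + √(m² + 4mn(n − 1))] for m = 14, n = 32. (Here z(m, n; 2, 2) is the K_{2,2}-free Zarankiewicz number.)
z(14, 32; 2, 2) ≤ (1/2)[14 + √(14² + 4·14·32·31)] = (1/2)[14 + √55748] = 125.0551

Kővári–Sós–Turán: let r_1, ..., r_14 be the row sums and z = Σ r_i the total number of 1s. Each pair of columns can share at most one row with both entries 1 (else a 2×2 all-ones block appears), so Σ_i C(r_i, 2) ≤ C(32, 2) = 496. By convexity Σ_i C(r_i, 2) ≥ 14·C(z/14, 2) = z(z − 14)/(2·14), giving z² − 14z − 14·32·31 ≤ 0 and hence z ≤ (1/2)[14 + √(196 + 4·13888)] = (1/2)[14 + √55748] ≈ (1/2)(14 + 236.1101) = 125.0551.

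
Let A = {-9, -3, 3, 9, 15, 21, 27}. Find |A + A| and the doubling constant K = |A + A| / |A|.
K = |A + A| / |A| = 13/7

Enumerate A + A = {a + b : a, b ∈ A}. With |A| = 7, there are |A|^2 = 49 ordered sum pairs; collecting distinct values, A + A = {-18, -12, -6, 0, 6, 12, 18, 24, 30, 36, 42, 48, 54}, so |A + A| = 13. Thus K = 13/7. Here |A + A| = 2|A| − 1 = 13, the minimum possible — so K = 13/7 is minimal, which holds iff A is an arithmetic progression.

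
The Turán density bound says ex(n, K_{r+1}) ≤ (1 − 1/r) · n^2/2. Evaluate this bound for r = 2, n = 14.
Turán density bound = (1/2) · 14^2/2 = 49

Turán's theorem: ex(n, K_{r+1}) is achieved by the complete r-partite Turán graph T(n, r) with parts as balanced as possible, and is at most (1 − 1/r) · n^2/2. For r = 2, n = 14: the density bound is (1/2) · 196/2 = 49. Since 2 ∣ 14, the Turán graph T(14, 2) has parts of equal size 7, and its edge count e(T(14, 2)) = 49 attains the density bound exactly.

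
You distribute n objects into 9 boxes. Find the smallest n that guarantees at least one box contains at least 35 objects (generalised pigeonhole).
n = (35 − 1)·9 + 1 = 307

By the generalised pigeonhole principle, to guarantee some box contains ≥ r objects we need more than (r − 1) · k objects total. Threshold: n = (r − 1) · k + 1. With r = 35 and k = 9: n = 34 · 9 + 1 = 306 + 1 = 307. For n = 306 = 34 · 9, we can put exactly 34 objects in every box, avoiding 35 in any single one — so 307 is tight.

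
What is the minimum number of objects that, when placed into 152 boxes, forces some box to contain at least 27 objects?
n = (27 − 1)·152 + 1 = 3953

By the generalised pigeonhole principle, to guarantee some box contains ≥ r objects we need more than (r − 1) · k objects total. Threshold: n = (r − 1) · k + 1. With r = 27 and k = 152: n = 26 · 152 + 1 = 3952 + 1 = 3953. For n = 3952 = 26 · 152, we can put exactly 26 objects in every box, avoiding 27 in any single one — so 3953 is tight.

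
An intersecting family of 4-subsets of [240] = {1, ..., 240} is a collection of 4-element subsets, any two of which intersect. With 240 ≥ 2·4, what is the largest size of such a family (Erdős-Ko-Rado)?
max |F| = C(239, 3) = 2246839

Erdős-Ko-Rado (1961): when n ≥ 2k, max |F| = C(n−1, k−1). The bound is attained by the star {A : i ∈ A} for any fixed i ∈ [n]. Here C(240−1, 4−1) = C(239, 3) = 2246839.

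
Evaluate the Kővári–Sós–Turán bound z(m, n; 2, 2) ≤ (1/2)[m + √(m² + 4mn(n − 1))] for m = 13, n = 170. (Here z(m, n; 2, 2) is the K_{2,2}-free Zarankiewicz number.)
z(13, 170; 2, 2) ≤ (1/2)[13 + √(13² + 4·13·170·169)] = (1/2)[13 + √1494129] = 617.6728

Kővári–Sós–Turán: let r_1, ..., r_13 be the row sums and z = Σ r_i the total number of 1s. Each pair of columns can share at most one row with both entries 1 (else a 2×2 all-ones block appears), so Σ_i C(r_i, 2) ≤ C(170, 2) = 14365. By convexity Σ_i C(r_i, 2) ≥ 13·C(z/13, 2) = z(z − 13)/(2·13), giving z² − 13z − 13·170·169 ≤ 0 and hence z ≤ (1/2)[13 + √(169 + 4·373490)] = (1/2)[13 + √1494129] ≈ (1/2)(13 + 1222.3457) = 617.6728.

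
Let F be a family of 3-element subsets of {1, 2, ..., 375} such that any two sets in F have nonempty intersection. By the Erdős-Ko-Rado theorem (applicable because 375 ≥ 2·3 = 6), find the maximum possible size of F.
max |F| = C(374, 2) = 69751

The Erdős-Ko-Rado theorem states: for n ≥ 2k, an intersecting family of k-subsets of an n-element set has size at most C(n − 1, k − 1), with equality for 'star' families {A ⊆ [n] : |A| = k, i ∈ A} (fix an element i). For n = 375, k = 3: C(374, 2) = 69751.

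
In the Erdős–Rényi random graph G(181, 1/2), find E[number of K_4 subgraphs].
E[# K_4] = C(181, 4) · (1/2)^C(4, 2) = 43252665 / 2^6 = 675822.890625

For each 4-subset S of vertices (there are C(181, 4) = 43252665 such S), let X_S = 1 if S induces a K_4 (all C(4, 2) = 6 edges present). Then P(X_S = 1) = (1/2)^6 = 1/64. By linearity of expectation, E[# K_4] = C(181, 4) · (1/2)^6 = 43252665 / 64 = 675822.890625.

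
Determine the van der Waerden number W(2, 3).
W(2, 3) = 9

Lower bound: the 2-colouring RRBBRRBB of {1, ..., 8} (R at positions {1, 2, 5, 6}, B at {3, 4, 7, 8}) contains no monochromatic 3-term AP, so W(2, 3) > 8. Upper bound: a case analysis on any 2-colouring of {1, ..., 9} forces such an AP. Hence W(2, 3) = 9.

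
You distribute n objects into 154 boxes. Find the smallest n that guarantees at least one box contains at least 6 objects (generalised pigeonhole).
n = (6 − 1)·154 + 1 = 771

By the generalised pigeonhole principle, to guarantee some box contains ≥ r objects we need more than (r − 1) · k objects total. Threshold: n = (r − 1) · k + 1. With r = 6 and k = 154: n = 5 · 154 + 1 = 770 + 1 = 771. For n = 770 = 5 · 154, we can put exactly 5 objects in every box, avoiding 6 in any single one — so 771 is tight.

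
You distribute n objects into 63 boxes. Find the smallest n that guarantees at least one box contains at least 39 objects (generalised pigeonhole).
n = (39 − 1)·63 + 1 = 2395

By the generalised pigeonhole principle, to guarantee some box contains ≥ r objects we need more than (r − 1) · k objects total. Threshold: n = (r − 1) · k + 1. With r = 39 and k = 63: n = 38 · 63 + 1 = 2394 + 1 = 2395. For n = 2394 = 38 · 63, we can put exactly 38 objects in every box, avoiding 39 in any single one — so 2395 is tight.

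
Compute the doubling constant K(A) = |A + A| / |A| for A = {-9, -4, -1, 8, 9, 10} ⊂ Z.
K = |A + A| / |A| = 20/6 = 10/3

Enumerate A + A = {a + b : a, b ∈ A}. With |A| = 6, there are |A|^2 = 36 ordered sum pairs; collecting distinct values, A + A = {-18, -13, -10, -8, -5, -2, -1, 0, 1, 4, 5, 6, 7, 8, 9, 16, 17, 18, 19, 20}, so |A + A| = 20. Thus K = 20/6 = 10/3. For comparison, the minimum possible |A + A| over all 6-element sets is 2·6 − 1 = 11 (so min K = 11/6), attained only by arithmetic progressions.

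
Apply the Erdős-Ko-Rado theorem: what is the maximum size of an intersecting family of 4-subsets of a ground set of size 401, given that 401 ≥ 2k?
max |F| = C(400, 3) = 10586800

The Erdős-Ko-Rado theorem states: for n ≥ 2k, an intersecting family of k-subsets of an n-element set has size at most C(n − 1, k − 1), with equality for 'star' families {A ⊆ [n] : |A| = k, i ∈ A} (fix an element i). For n = 401, k = 4: C(400, 3) = 10586800.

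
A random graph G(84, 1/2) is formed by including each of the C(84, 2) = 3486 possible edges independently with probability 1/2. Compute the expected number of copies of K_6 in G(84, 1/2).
E[# K_6] = C(84, 6) · (1/2)^C(6, 2) = 406481544 / 2^15 = 50810193/4096 ≈ 12404.832275

For each 6-subset S of vertices (there are C(84, 6) = 406481544 such S), let X_S = 1 if S induces a K_6 (all C(6, 2) = 15 edges present). Then P(X_S = 1) = (1/2)^15 = 1/32768. By linearity of expectation, E[# K_6] = C(84, 6) · (1/2)^15 = 406481544 / 32768 = 50810193/4096 ≈ 12404.832275.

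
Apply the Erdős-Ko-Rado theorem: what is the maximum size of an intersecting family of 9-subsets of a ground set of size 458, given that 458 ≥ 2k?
max |F| = C(457, 8) = 44366325514679025

Erdős-Ko-Rado (1961): when n ≥ 2k, max |F| = C(n−1, k−1). The bound is attained by the star {A : i ∈ A} for any fixed i ∈ [n]. Here C(458−1, 9−1) = C(457, 8) = 44366325514679025.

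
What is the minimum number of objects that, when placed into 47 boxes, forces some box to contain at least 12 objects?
n = (12 − 1)·47 + 1 = 518

By the generalised pigeonhole principle, to guarantee some box contains ≥ r objects we need more than (r − 1) · k objects total. Threshold: n = (r − 1) · k + 1. With r = 12 and k = 47: n = 11 · 47 + 1 = 517 + 1 = 518. For n = 517 = 11 · 47, we can put exactly 11 objects in every box, avoiding 12 in any single one — so 518 is tight.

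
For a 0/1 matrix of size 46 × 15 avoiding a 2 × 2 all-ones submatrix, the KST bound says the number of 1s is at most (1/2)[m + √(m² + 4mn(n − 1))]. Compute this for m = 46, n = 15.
z(46, 15; 2, 2) ≤ (1/2)[46 + √(46² + 4·46·15·14)] = (1/2)[46 + √40756] = 123.9406

Kővári–Sós–Turán: let r_1, ..., r_46 be the row sums and z = Σ r_i the total number of 1s. Each pair of columns can share at most one row with both entries 1 (else a 2×2 all-ones block appears), so Σ_i C(r_i, 2) ≤ C(15, 2) = 105. By convexity Σ_i C(r_i, 2) ≥ 46·C(z/46, 2) = z(z − 46)/(2·46), giving z² − 46z − 46·15·14 ≤ 0 and hence z ≤ (1/2)[46 + √(2116 + 4·9660)] = (1/2)[46 + √40756] ≈ (1/2)(46 + 201.8812) = 123.9406.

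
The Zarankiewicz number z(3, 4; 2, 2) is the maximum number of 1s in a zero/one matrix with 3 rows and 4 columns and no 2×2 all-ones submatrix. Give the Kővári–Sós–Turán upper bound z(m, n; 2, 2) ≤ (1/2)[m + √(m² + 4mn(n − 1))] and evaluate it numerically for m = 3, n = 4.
z(3, 4; 2, 2) ≤ (1/2)[3 + √(3² + 4·3·4·3)] = (1/2)[3 + √153] = 7.6847

Kővári–Sós–Turán: let r_1, ..., r_3 be the row sums and z = Σ r_i the total number of 1s. Each pair of columns can share at most one row with both entries 1 (else a 2×2 all-ones block appears), so Σ_i C(r_i, 2) ≤ C(4, 2) = 6. By convexity Σ_i C(r_i, 2) ≥ 3·C(z/3, 2) = z(z − 3)/(2·3), giving z² − 3z − 3·4·3 ≤ 0 and hence z ≤ (1/2)[3 + √(9 + 4·36)] = (1/2)[3 + √153] ≈ (1/2)(3 + 12.3693) = 7.6847.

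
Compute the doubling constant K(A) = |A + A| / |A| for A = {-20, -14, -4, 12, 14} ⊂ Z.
K = |A + A| / |A| = 14/5

Enumerate A + A = {a + b : a, b ∈ A}. With |A| = 5, there are |A|^2 = 25 ordered sum pairs; collecting distinct values, A + A = {-40, -34, -28, -24, -18, -8, -6, -2, 0, 8, 10, 24, 26, 28}, so |A + A| = 14. Thus K = 14/5. For comparison, the minimum possible |A + A| over all 5-element sets is 2·5 − 1 = 9 (so min K = 9/5), attained only by arithmetic progressions.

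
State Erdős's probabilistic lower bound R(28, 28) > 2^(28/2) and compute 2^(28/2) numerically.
2^(28/2) = 16384; so R(28, 28) > 16384

Colour each edge of K_n uniformly at random with red/blue. The expected number of monochromatic K_28 is C(n, 28) · 2 · 2^(−C(28,2)). If C(n, 28) · 2^(1 − C(28,2)) < 1, then with positive probability no monochromatic K_28 exists, so R(28, 28) > n. The standard estimate C(n, 28) ≤ n^28/28! shows this inequality holds whenever n ≤ 2^(28/2) (since 28! · 2^(C(28,2) − 1) > 2^(28^2/2) ≥ n^28). Hence R(28, 28) > 2^(28/2) = 16384.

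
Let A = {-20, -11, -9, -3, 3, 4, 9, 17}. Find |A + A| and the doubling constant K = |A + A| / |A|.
K = |A + A| / |A| = 31/8

Enumerate A + A = {a + b : a, b ∈ A}. With |A| = 8, there are |A|^2 = 64 ordered sum pairs; collecting distinct values, A + A = {-40, -31, -29, -23, -22, -20, -18, -17, -16, -14, -12, -11, -8, -7, -6, -5, -3, -2, 0, 1, 6, 7, 8, 12, 13, 14, 18, 20, 21, 26, 34}, so |A + A| = 31. Thus K = 31/8. For comparison, the minimum possible |A + A| over all 8-element sets is 2·8 − 1 = 15 (so min K = 15/8), attained only by arithmetic progressions.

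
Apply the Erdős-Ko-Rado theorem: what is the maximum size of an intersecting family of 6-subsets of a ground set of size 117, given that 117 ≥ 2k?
max |F| = C(116, 5) = 160389488

The Erdős-Ko-Rado theorem states: for n ≥ 2k, an intersecting family of k-subsets of an n-element set has size at most C(n − 1, k − 1), with equality for 'star' families {A ⊆ [n] : |A| = k, i ∈ A} (fix an element i). For n = 117, k = 6: C(116, 5) = 160389488.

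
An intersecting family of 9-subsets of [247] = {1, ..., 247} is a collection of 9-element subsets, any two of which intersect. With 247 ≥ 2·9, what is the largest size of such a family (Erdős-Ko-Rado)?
max |F| = C(246, 8) = 296495645312790

Erdős-Ko-Rado (1961): when n ≥ 2k, max |F| = C(n−1, k−1). The bound is attained by the star {A : i ∈ A} for any fixed i ∈ [n]. Here C(247−1, 9−1) = C(246, 8) = 296495645312790.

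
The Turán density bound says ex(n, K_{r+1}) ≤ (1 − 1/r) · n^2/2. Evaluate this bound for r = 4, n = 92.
Turán density bound = (3/4) · 92^2/2 = 3174

Turán's theorem: ex(n, K_{r+1}) is achieved by the complete r-partite Turán graph T(n, r) with parts as balanced as possible, and is at most (1 − 1/r) · n^2/2. For r = 4, n = 92: the density bound is (3/4) · 8464/2 = 3174. Since 4 ∣ 92, the Turán graph T(92, 4) has parts of equal size 23, and its edge count e(T(92, 4)) = 3174 attains the density bound exactly.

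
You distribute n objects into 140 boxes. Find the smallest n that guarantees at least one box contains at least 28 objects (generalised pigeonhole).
n = (28 − 1)·140 + 1 = 3781

By the generalised pigeonhole principle, to guarantee some box contains ≥ r objects we need more than (r − 1) · k objects total. Threshold: n = (r − 1) · k + 1. With r = 28 and k = 140: n = 27 · 140 + 1 = 3780 + 1 = 3781. For n = 3780 = 27 · 140, we can put exactly 27 objects in every box, avoiding 28 in any single one — so 3781 is tight.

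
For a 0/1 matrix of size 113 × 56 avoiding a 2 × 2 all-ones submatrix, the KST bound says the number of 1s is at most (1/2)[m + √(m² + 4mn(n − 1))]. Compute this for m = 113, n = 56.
z(113, 56; 2, 2) ≤ (1/2)[113 + √(113² + 4·113·56·55)] = (1/2)[113 + √1404929] = 649.1485

Kővári–Sós–Turán: let r_1, ..., r_113 be the row sums and z = Σ r_i the total number of 1s. Each pair of columns can share at most one row with both entries 1 (else a 2×2 all-ones block appears), so Σ_i C(r_i, 2) ≤ C(56, 2) = 1540. By convexity Σ_i C(r_i, 2) ≥ 113·C(z/113, 2) = z(z − 113)/(2·113), giving z² − 113z − 113·56·55 ≤ 0 and hence z ≤ (1/2)[113 + √(12769 + 4·348040)] = (1/2)[113 + √1404929] ≈ (1/2)(113 + 1185.297) = 649.1485.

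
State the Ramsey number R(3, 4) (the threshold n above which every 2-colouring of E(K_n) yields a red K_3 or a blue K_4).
R(3, 4) = 9

Lower bound: an explicit 2-colouring of K_{8} (typically a Paley-type or other structured construction) avoids a red K_3 and a blue K_4, showing R(3, 4) > 8.
Upper bound: the Erdős–Szekeres recurrence R(r, t') ≤ R(r−1, t') + R(r, t'−1) (with the −1 refinement when both summands are even) yields R(3, 4) ≤ 9.
Hence R(3, 4) = 9.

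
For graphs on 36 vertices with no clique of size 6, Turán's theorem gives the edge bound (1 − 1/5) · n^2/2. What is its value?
Turán density bound = (4/5) · 36^2/2 = 2592/5 ≈ 518.4

Turán's theorem: ex(n, K_{r+1}) is achieved by the complete r-partite Turán graph T(n, r) with parts as balanced as possible, and is at most (1 − 1/r) · n^2/2. For r = 5, n = 36: the density bound is (4/5) · 1296/2 = 2592/5 ≈ 518.4. The integer-valued extremum is e(T(36, 5)) = 518, which is strictly less than the density bound 2592/5 since 5 ∤ 36 (the parts of T(36, 5) cannot all be equal).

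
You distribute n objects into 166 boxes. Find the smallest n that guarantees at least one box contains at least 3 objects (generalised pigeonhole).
n = (3 − 1)·166 + 1 = 333

By the generalised pigeonhole principle, to guarantee some box contains ≥ r objects we need more than (r − 1) · k objects total. Threshold: n = (r − 1) · k + 1. With r = 3 and k = 166: n = 2 · 166 + 1 = 332 + 1 = 333. For n = 332 = 2 · 166, we can put exactly 2 objects in every box, avoiding 3 in any single one — so 333 is tight.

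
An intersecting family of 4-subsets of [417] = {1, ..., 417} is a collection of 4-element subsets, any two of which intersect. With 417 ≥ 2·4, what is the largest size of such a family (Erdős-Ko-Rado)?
max |F| = C(416, 3) = 11912160

The Erdős-Ko-Rado theorem states: for n ≥ 2k, an intersecting family of k-subsets of an n-element set has size at most C(n − 1, k − 1), with equality for 'star' families {A ⊆ [n] : |A| = k, i ∈ A} (fix an element i). For n = 417, k = 4: C(416, 3) = 11912160.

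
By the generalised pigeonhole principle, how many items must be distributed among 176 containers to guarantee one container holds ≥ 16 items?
n = (16 − 1)·176 + 1 = 2641

By the generalised pigeonhole principle, to guarantee some box contains ≥ r objects we need more than (r − 1) · k objects total. Threshold: n = (r − 1) · k + 1. With r = 16 and k = 176: n = 15 · 176 + 1 = 2640 + 1 = 2641. For n = 2640 = 15 · 176, we can put exactly 15 objects in every box, avoiding 16 in any single one — so 2641 is tight.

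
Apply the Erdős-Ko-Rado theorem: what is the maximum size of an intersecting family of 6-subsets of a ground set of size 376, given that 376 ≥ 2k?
max |F| = C(375, 5) = 60165468825

The Erdős-Ko-Rado theorem states: for n ≥ 2k, an intersecting family of k-subsets of an n-element set has size at most C(n − 1, k − 1), with equality for 'star' families {A ⊆ [n] : |A| = k, i ∈ A} (fix an element i). For n = 376, k = 6: C(375, 5) = 60165468825.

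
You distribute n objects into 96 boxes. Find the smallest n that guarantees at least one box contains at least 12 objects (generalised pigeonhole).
n = (12 − 1)·96 + 1 = 1057

By the generalised pigeonhole principle, to guarantee some box contains ≥ r objects we need more than (r − 1) · k objects total. Threshold: n = (r − 1) · k + 1. With r = 12 and k = 96: n = 11 · 96 + 1 = 1056 + 1 = 1057. For n = 1056 = 11 · 96, we can put exactly 11 objects in every box, avoiding 12 in any single one — so 1057 is tight.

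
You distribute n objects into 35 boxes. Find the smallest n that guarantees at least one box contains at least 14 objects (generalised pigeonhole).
n = (14 − 1)·35 + 1 = 456

By the generalised pigeonhole principle, to guarantee some box contains ≥ r objects we need more than (r − 1) · k objects total. Threshold: n = (r − 1) · k + 1. With r = 14 and k = 35: n = 13 · 35 + 1 = 455 + 1 = 456. For n = 455 = 13 · 35, we can put exactly 13 objects in every box, avoiding 14 in any single one — so 456 is tight.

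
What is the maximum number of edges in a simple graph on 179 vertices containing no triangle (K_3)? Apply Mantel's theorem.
ex(179, K_3) = ⌊179^2/4⌋ = 8010

Mantel (1907): a triangle-free graph on n vertices has at most ⌊n^2/4⌋ edges, with equality for the complete bipartite graph K_{⌊n/2⌋, ⌈n/2⌉}. For n = 179: ⌊179^2/4⌋ = ⌊32041/4⌋ = 8010. The extremal graph is K_{89, 90}, which has 89·90 = 8010 edges.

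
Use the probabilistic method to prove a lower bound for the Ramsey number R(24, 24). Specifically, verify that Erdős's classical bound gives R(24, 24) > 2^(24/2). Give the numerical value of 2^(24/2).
2^(24/2) = 4096; so R(24, 24) > 4096

Colour each edge of K_n uniformly at random with red/blue. The expected number of monochromatic K_24 is C(n, 24) · 2 · 2^(−C(24,2)). If C(n, 24) · 2^(1 − C(24,2)) < 1, then with positive probability no monochromatic K_24 exists, so R(24, 24) > n. The standard estimate C(n, 24) ≤ n^24/24! shows this inequality holds whenever n ≤ 2^(24/2) (since 24! · 2^(C(24,2) − 1) > 2^(24^2/2) ≥ n^24). Hence R(24, 24) > 2^(24/2) = 4096.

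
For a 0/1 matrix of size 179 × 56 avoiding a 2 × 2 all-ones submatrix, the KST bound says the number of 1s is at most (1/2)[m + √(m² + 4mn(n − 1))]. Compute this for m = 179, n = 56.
z(179, 56; 2, 2) ≤ (1/2)[179 + √(179² + 4·179·56·55)] = (1/2)[179 + √2237321] = 837.3838

Kővári–Sós–Turán: let r_1, ..., r_179 be the row sums and z = Σ r_i the total number of 1s. Each pair of columns can share at most one row with both entries 1 (else a 2×2 all-ones block appears), so Σ_i C(r_i, 2) ≤ C(56, 2) = 1540. By convexity Σ_i C(r_i, 2) ≥ 179·C(z/179, 2) = z(z − 179)/(2·179), giving z² − 179z − 179·56·55 ≤ 0 and hence z ≤ (1/2)[179 + √(32041 + 4·551320)] = (1/2)[179 + √2237321] ≈ (1/2)(179 + 1495.7677) = 837.3838.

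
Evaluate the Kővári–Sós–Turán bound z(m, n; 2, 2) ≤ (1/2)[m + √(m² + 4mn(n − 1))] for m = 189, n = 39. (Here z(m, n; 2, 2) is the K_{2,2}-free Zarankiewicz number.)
z(189, 39; 2, 2) ≤ (1/2)[189 + √(189² + 4·189·39·38)] = (1/2)[189 + √1156113] = 632.1135

Kővári–Sós–Turán: let r_1, ..., r_189 be the row sums and z = Σ r_i the total number of 1s. Each pair of columns can share at most one row with both entries 1 (else a 2×2 all-ones block appears), so Σ_i C(r_i, 2) ≤ C(39, 2) = 741. By convexity Σ_i C(r_i, 2) ≥ 189·C(z/189, 2) = z(z − 189)/(2·189), giving z² − 189z − 189·39·38 ≤ 0 and hence z ≤ (1/2)[189 + √(35721 + 4·280098)] = (1/2)[189 + √1156113] ≈ (1/2)(189 + 1075.227) = 632.1135.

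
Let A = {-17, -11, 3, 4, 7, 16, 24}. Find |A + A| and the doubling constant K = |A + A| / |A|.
K = |A + A| / |A| = 27/7

Enumerate A + A = {a + b : a, b ∈ A}. With |A| = 7, there are |A|^2 = 49 ordered sum pairs; collecting distinct values, A + A = {-34, -28, -22, -14, -13, -10, -8, -7, -4, -1, 5, 6, 7, 8, 10, 11, 13, 14, 19, 20, 23, 27, 28, 31, 32, 40, 48}, so |A + A| = 27. Thus K = 27/7. For comparison, the minimum possible |A + A| over all 7-element sets is 2·7 − 1 = 13 (so min K = 13/7), attained only by arithmetic progressions.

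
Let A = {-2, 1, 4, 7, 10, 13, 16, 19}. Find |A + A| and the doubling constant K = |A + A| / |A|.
K = |A + A| / |A| = 15/8

Enumerate A + A = {a + b : a, b ∈ A}. With |A| = 8, there are |A|^2 = 64 ordered sum pairs; collecting distinct values, A + A = {-4, -1, 2, 5, 8, 11, 14, 17, 20, 23, 26, 29, 32, 35, 38}, so |A + A| = 15. Thus K = 15/8. Here |A + A| = 2|A| − 1 = 15, the minimum possible — so K = 15/8 is minimal, which holds iff A is an arithmetic progression.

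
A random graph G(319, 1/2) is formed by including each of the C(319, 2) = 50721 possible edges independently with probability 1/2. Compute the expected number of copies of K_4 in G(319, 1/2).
E[# K_4] = C(319, 4) · (1/2)^C(4, 2) = 423402001 / 2^6 = 6615656.265625

For each 4-subset S of vertices (there are C(319, 4) = 423402001 such S), let X_S = 1 if S induces a K_4 (all C(4, 2) = 6 edges present). Then P(X_S = 1) = (1/2)^6 = 1/64. By linearity of expectation, E[# K_4] = C(319, 4) · (1/2)^6 = 423402001 / 64 = 6615656.265625.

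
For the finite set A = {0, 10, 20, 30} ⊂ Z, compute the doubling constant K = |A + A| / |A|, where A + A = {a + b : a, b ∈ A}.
K = |A + A| / |A| = 7/4

Enumerate A + A = {a + b : a, b ∈ A}. With |A| = 4, there are |A|^2 = 16 ordered sum pairs; collecting distinct values, A + A = {0, 10, 20, 30, 40, 50, 60}, so |A + A| = 7. Thus K = 7/4. Here |A + A| = 2|A| − 1 = 7, the minimum possible — so K = 7/4 is minimal, which holds iff A is an arithmetic progression.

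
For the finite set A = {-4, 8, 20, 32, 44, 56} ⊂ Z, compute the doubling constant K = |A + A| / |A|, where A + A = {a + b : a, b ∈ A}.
K = |A + A| / |A| = 11/6

Enumerate A + A = {a + b : a, b ∈ A}. With |A| = 6, there are |A|^2 = 36 ordered sum pairs; collecting distinct values, A + A = {-8, 4, 16, 28, 40, 52, 64, 76, 88, 100, 112}, so |A + A| = 11. Thus K = 11/6. Here |A + A| = 2|A| − 1 = 11, the minimum possible — so K = 11/6 is minimal, which holds iff A is an arithmetic progression.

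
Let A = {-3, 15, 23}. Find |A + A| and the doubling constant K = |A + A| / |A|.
K = |A + A| / |A| = 6/3 = 2

Enumerate A + A = {a + b : a, b ∈ A}. With |A| = 3, there are |A|^2 = 9 ordered sum pairs; collecting distinct values, A + A = {-6, 12, 20, 30, 38, 46}, so |A + A| = 6. Thus K = 6/3 = 2. For comparison, the minimum possible |A + A| over all 3-element sets is 2·3 − 1 = 5 (so min K = 5/3), attained only by arithmetic progressions.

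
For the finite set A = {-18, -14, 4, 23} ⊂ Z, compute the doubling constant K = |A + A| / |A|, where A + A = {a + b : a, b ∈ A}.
K = |A + A| / |A| = 10/4 = 5/2

Enumerate A + A = {a + b : a, b ∈ A}. With |A| = 4, there are |A|^2 = 16 ordered sum pairs; collecting distinct values, A + A = {-36, -32, -28, -14, -10, 5, 8, 9, 27, 46}, so |A + A| = 10. Thus K = 10/4 = 5/2. For comparison, the minimum possible |A + A| over all 4-element sets is 2·4 − 1 = 7 (so min K = 7/4), attained only by arithmetic progressions.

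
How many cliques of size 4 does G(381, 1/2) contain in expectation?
E[# K_4] = C(381, 4) · (1/2)^C(4, 2) = 864228015 / 2^6 = 13503562.734375

For each 4-subset S of vertices (there are C(381, 4) = 864228015 such S), let X_S = 1 if S induces a K_4 (all C(4, 2) = 6 edges present). Then P(X_S = 1) = (1/2)^6 = 1/64. By linearity of expectation, E[# K_4] = C(381, 4) · (1/2)^6 = 864228015 / 64 = 13503562.734375.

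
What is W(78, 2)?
W(78, 2) = 78 + 1 = 79

A 2-term AP is any pair of integers, so a monochromatic 2-AP exists iff some colour is used at least twice. With 78 colours, the colouring i ↦ i on {1, ..., 78} uses each colour once, avoiding any monochromatic pair, so W(78, 2) > 78. For {1, ..., 79}, pigeonhole forces two integers of the same colour, which form a monochromatic 2-AP. Hence W(78, 2) = 79.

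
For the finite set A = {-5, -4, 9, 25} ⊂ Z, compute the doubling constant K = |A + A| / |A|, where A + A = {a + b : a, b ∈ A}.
K = |A + A| / |A| = 10/4 = 5/2

Enumerate A + A = {a + b : a, b ∈ A}. With |A| = 4, there are |A|^2 = 16 ordered sum pairs; collecting distinct values, A + A = {-10, -9, -8, 4, 5, 18, 20, 21, 34, 50}, so |A + A| = 10. Thus K = 10/4 = 5/2. For comparison, the minimum possible |A + A| over all 4-element sets is 2·4 − 1 = 7 (so min K = 7/4), attained only by arithmetic progressions.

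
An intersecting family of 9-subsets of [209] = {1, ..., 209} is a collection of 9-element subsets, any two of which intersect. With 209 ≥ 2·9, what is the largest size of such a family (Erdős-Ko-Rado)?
max |F| = C(208, 8) = 75824205888366

The Erdős-Ko-Rado theorem states: for n ≥ 2k, an intersecting family of k-subsets of an n-element set has size at most C(n − 1, k − 1), with equality for 'star' families {A ⊆ [n] : |A| = k, i ∈ A} (fix an element i). For n = 209, k = 9: C(208, 8) = 75824205888366.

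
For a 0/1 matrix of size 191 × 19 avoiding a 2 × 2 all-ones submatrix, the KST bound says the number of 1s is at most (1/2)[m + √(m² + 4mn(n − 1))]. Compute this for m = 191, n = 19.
z(191, 19; 2, 2) ≤ (1/2)[191 + √(191² + 4·191·19·18)] = (1/2)[191 + √297769] = 368.3411

Kővári–Sós–Turán: let r_1, ..., r_191 be the row sums and z = Σ r_i the total number of 1s. Each pair of columns can share at most one row with both entries 1 (else a 2×2 all-ones block appears), so Σ_i C(r_i, 2) ≤ C(19, 2) = 171. By convexity Σ_i C(r_i, 2) ≥ 191·C(z/191, 2) = z(z − 191)/(2·191), giving z² − 191z − 191·19·18 ≤ 0 and hence z ≤ (1/2)[191 + √(36481 + 4·65322)] = (1/2)[191 + √297769] ≈ (1/2)(191 + 545.6821) = 368.3411.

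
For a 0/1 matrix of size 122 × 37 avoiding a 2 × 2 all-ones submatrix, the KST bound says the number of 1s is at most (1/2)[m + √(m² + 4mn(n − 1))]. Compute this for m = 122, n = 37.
z(122, 37; 2, 2) ≤ (1/2)[122 + √(122² + 4·122·37·36)] = (1/2)[122 + √664900] = 468.707

Kővári–Sós–Turán: let r_1, ..., r_122 be the row sums and z = Σ r_i the total number of 1s. Each pair of columns can share at most one row with both entries 1 (else a 2×2 all-ones block appears), so Σ_i C(r_i, 2) ≤ C(37, 2) = 666. By convexity Σ_i C(r_i, 2) ≥ 122·C(z/122, 2) = z(z − 122)/(2·122), giving z² − 122z − 122·37·36 ≤ 0 and hence z ≤ (1/2)[122 + √(14884 + 4·162504)] = (1/2)[122 + √664900] ≈ (1/2)(122 + 815.414) = 468.707.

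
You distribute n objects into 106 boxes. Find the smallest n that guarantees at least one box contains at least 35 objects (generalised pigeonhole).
n = (35 − 1)·106 + 1 = 3605

By the generalised pigeonhole principle, to guarantee some box contains ≥ r objects we need more than (r − 1) · k objects total. Threshold: n = (r − 1) · k + 1. With r = 35 and k = 106: n = 34 · 106 + 1 = 3604 + 1 = 3605. For n = 3604 = 34 · 106, we can put exactly 34 objects in every box, avoiding 35 in any single one — so 3605 is tight.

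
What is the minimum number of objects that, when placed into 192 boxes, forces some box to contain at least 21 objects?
n = (21 − 1)·192 + 1 = 3841

By the generalised pigeonhole principle, to guarantee some box contains ≥ r objects we need more than (r − 1) · k objects total. Threshold: n = (r − 1) · k + 1. With r = 21 and k = 192: n = 20 · 192 + 1 = 3840 + 1 = 3841. For n = 3840 = 20 · 192, we can put exactly 20 objects in every box, avoiding 21 in any single one — so 3841 is tight.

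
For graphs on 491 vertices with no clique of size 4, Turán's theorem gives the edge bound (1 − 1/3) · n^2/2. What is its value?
Turán density bound = (2/3) · 491^2/2 = 241081/3 ≈ 80360.3333

Turán's theorem: ex(n, K_{r+1}) is achieved by the complete r-partite Turán graph T(n, r) with parts as balanced as possible, and is at most (1 − 1/r) · n^2/2. For r = 3, n = 491: the density bound is (2/3) · 241081/2 = 241081/3 ≈ 80360.3333. The integer-valued extremum is e(T(491, 3)) = 80360, which is strictly less than the density bound 241081/3 since 3 ∤ 491 (the parts of T(491, 3) cannot all be equal).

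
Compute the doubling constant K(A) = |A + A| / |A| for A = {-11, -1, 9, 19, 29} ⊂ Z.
K = |A + A| / |A| = 9/5

Enumerate A + A = {a + b : a, b ∈ A}. With |A| = 5, there are |A|^2 = 25 ordered sum pairs; collecting distinct values, A + A = {-22, -12, -2, 8, 18, 28, 38, 48, 58}, so |A + A| = 9. Thus K = 9/5. Here |A + A| = 2|A| − 1 = 9, the minimum possible — so K = 9/5 is minimal, which holds iff A is an arithmetic progression.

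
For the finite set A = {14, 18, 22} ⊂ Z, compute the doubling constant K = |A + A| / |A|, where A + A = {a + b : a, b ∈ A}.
K = |A + A| / |A| = 5/3

Enumerate A + A = {a + b : a, b ∈ A}. With |A| = 3, there are |A|^2 = 9 ordered sum pairs; collecting distinct values, A + A = {28, 32, 36, 40, 44}, so |A + A| = 5. Thus K = 5/3. Here |A + A| = 2|A| − 1 = 5, the minimum possible — so K = 5/3 is minimal, which holds iff A is an arithmetic progression.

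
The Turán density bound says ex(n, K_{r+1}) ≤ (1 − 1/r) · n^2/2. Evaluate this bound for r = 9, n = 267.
Turán density bound = (8/9) · 267^2/2 = 31684

Turán's theorem: ex(n, K_{r+1}) is achieved by the complete r-partite Turán graph T(n, r) with parts as balanced as possible, and is at most (1 − 1/r) · n^2/2. For r = 9, n = 267: the density bound is (8/9) · 71289/2 = 31684. The integer-valued extremum is e(T(267, 9)) = 31683, which is strictly less than the density bound 31684 since 9 ∤ 267 (the parts of T(267, 9) cannot all be equal).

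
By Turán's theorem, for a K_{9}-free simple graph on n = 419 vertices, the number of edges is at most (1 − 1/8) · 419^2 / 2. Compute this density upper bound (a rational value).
Turán density bound = (7/8) · 419^2/2 = 1228927/16 ≈ 76807.9375

Turán's theorem: ex(n, K_{r+1}) is achieved by the complete r-partite Turán graph T(n, r) with parts as balanced as possible, and is at most (1 − 1/r) · n^2/2. For r = 8, n = 419: the density bound is (7/8) · 175561/2 = 1228927/16 ≈ 76807.9375. The integer-valued extremum is e(T(419, 8)) = 76807, which is strictly less than the density bound 1228927/16 since 8 ∤ 419 (the parts of T(419, 8) cannot all be equal).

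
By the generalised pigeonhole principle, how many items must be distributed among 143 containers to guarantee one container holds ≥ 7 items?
n = (7 − 1)·143 + 1 = 859

By the generalised pigeonhole principle, to guarantee some box contains ≥ r objects we need more than (r − 1) · k objects total. Threshold: n = (r − 1) · k + 1. With r = 7 and k = 143: n = 6 · 143 + 1 = 858 + 1 = 859. For n = 858 = 6 · 143, we can put exactly 6 objects in every box, avoiding 7 in any single one — so 859 is tight.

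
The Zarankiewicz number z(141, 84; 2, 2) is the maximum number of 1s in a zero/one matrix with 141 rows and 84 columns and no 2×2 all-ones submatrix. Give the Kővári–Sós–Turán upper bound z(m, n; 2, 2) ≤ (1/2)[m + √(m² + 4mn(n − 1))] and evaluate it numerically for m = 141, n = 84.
z(141, 84; 2, 2) ≤ (1/2)[141 + √(141² + 4·141·84·83)] = (1/2)[141 + √3952089] = 1064.4931

Kővári–Sós–Turán: let r_1, ..., r_141 be the row sums and z = Σ r_i the total number of 1s. Each pair of columns can share at most one row with both entries 1 (else a 2×2 all-ones block appears), so Σ_i C(r_i, 2) ≤ C(84, 2) = 3486. By convexity Σ_i C(r_i, 2) ≥ 141·C(z/141, 2) = z(z − 141)/(2·141), giving z² − 141z − 141·84·83 ≤ 0 and hence z ≤ (1/2)[141 + √(19881 + 4·983052)] = (1/2)[141 + √3952089] ≈ (1/2)(141 + 1987.9862) = 1064.4931.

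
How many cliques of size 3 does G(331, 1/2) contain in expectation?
E[# K_3] = C(331, 3) · (1/2)^C(3, 2) = 5989445 / 2^3 = 748680.625

For each 3-subset S of vertices (there are C(331, 3) = 5989445 such S), let X_S = 1 if S induces a K_3 (all C(3, 2) = 3 edges present). Then P(X_S = 1) = (1/2)^3 = 1/8. By linearity of expectation, E[# K_3] = C(331, 3) · (1/2)^3 = 5989445 / 8 = 748680.625.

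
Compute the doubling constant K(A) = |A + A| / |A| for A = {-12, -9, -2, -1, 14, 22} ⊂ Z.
K = |A + A| / |A| = 20/6 = 10/3

Enumerate A + A = {a + b : a, b ∈ A}. With |A| = 6, there are |A|^2 = 36 ordered sum pairs; collecting distinct values, A + A = {-24, -21, -18, -14, -13, -11, -10, -4, -3, -2, 2, 5, 10, 12, 13, 20, 21, 28, 36, 44}, so |A + A| = 20. Thus K = 20/6 = 10/3. For comparison, the minimum possible |A + A| over all 6-element sets is 2·6 − 1 = 11 (so min K = 11/6), attained only by arithmetic progressions.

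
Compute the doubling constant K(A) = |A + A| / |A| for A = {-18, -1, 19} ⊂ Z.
K = |A + A| / |A| = 6/3 = 2

Enumerate A + A = {a + b : a, b ∈ A}. With |A| = 3, there are |A|^2 = 9 ordered sum pairs; collecting distinct values, A + A = {-36, -19, -2, 1, 18, 38}, so |A + A| = 6. Thus K = 6/3 = 2. For comparison, the minimum possible |A + A| over all 3-element sets is 2·3 − 1 = 5 (so min K = 5/3), attained only by arithmetic progressions.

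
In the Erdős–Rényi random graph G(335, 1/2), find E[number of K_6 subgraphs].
E[# K_6] = C(335, 6) · (1/2)^C(6, 2) = 1876648898685 / 2^15 ≈ 57270779.378815

For each 6-subset S of vertices (there are C(335, 6) = 1876648898685 such S), let X_S = 1 if S induces a K_6 (all C(6, 2) = 15 edges present). Then P(X_S = 1) = (1/2)^15 = 1/32768. By linearity of expectation, E[# K_6] = C(335, 6) · (1/2)^15 = 1876648898685 / 32768 ≈ 57270779.378815.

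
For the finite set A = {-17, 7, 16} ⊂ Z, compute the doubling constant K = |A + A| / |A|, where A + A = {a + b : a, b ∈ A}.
K = |A + A| / |A| = 6/3 = 2

Enumerate A + A = {a + b : a, b ∈ A}. With |A| = 3, there are |A|^2 = 9 ordered sum pairs; collecting distinct values, A + A = {-34, -10, -1, 14, 23, 32}, so |A + A| = 6. Thus K = 6/3 = 2. For comparison, the minimum possible |A + A| over all 3-element sets is 2·3 − 1 = 5 (so min K = 5/3), attained only by arithmetic progressions.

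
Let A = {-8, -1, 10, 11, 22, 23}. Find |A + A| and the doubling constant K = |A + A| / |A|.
K = |A + A| / |A| = 18/6 = 3

Enumerate A + A = {a + b : a, b ∈ A}. With |A| = 6, there are |A|^2 = 36 ordered sum pairs; collecting distinct values, A + A = {-16, -9, -2, 2, 3, 9, 10, 14, 15, 20, 21, 22, 32, 33, 34, 44, 45, 46}, so |A + A| = 18. Thus K = 18/6 = 3. For comparison, the minimum possible |A + A| over all 6-element sets is 2·6 − 1 = 11 (so min K = 11/6), attained only by arithmetic progressions.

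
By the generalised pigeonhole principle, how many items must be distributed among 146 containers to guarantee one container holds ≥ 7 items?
n = (7 − 1)·146 + 1 = 877

By the generalised pigeonhole principle, to guarantee some box contains ≥ r objects we need more than (r − 1) · k objects total. Threshold: n = (r − 1) · k + 1. With r = 7 and k = 146: n = 6 · 146 + 1 = 876 + 1 = 877. For n = 876 = 6 · 146, we can put exactly 6 objects in every box, avoiding 7 in any single one — so 877 is tight.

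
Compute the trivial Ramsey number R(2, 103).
R(2, 103) = 103

R(2, k) = k for all k ≥ 2: in a 2-colouring of K_k, either some edge is red (a red K_2) or all edges are blue (a blue K_k). And K_{102} coloured all-blue has no blue K_103, so R(2, 103) > 102. Hence R(2, 103) = 103.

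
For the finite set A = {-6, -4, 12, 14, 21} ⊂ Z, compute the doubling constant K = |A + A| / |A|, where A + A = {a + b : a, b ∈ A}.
K = |A + A| / |A| = 14/5

Enumerate A + A = {a + b : a, b ∈ A}. With |A| = 5, there are |A|^2 = 25 ordered sum pairs; collecting distinct values, A + A = {-12, -10, -8, 6, 8, 10, 15, 17, 24, 26, 28, 33, 35, 42}, so |A + A| = 14. Thus K = 14/5. For comparison, the minimum possible |A + A| over all 5-element sets is 2·5 − 1 = 9 (so min K = 9/5), attained only by arithmetic progressions.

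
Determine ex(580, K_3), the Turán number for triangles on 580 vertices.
ex(580, K_3) = ⌊580^2/4⌋ = 84100

Mantel (1907): a triangle-free graph on n vertices has at most ⌊n^2/4⌋ edges, with equality for the complete bipartite graph K_{⌊n/2⌋, ⌈n/2⌉}. For n = 580: ⌊580^2/4⌋ = ⌊336400/4⌋ = 84100. The extremal graph is K_{290, 290}, which has 290·290 = 84100 edges.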